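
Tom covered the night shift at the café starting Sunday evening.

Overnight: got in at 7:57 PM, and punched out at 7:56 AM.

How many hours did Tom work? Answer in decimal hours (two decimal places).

11.98 hours

Overnight: 7:57 PM → midnight = 4 h 3 min; midnight → 7:56 AM = 7 h 56 min; span 11 h 59 min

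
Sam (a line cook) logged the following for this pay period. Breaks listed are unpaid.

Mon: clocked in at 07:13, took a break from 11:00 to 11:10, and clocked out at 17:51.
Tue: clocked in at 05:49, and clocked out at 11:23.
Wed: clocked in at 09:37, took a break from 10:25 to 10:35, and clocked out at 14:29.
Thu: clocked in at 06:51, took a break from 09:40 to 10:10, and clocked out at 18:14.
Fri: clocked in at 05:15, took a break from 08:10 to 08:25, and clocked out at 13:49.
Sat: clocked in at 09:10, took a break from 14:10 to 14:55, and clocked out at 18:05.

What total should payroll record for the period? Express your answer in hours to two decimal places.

48.10 hours

Mon: 07:13–17:51 = 10 h 38 min; less 10 min break → 10 h 28 min
Tue: 05:49–11:23 = 5 h 34 min
Wed: 09:37–14:29 = 4 h 52 min; less 10 min break → 4 h 42 min
Thu: 06:51–18:14 = 11 h 23 min; less 30 min break → 10 h 53 min
Fri: 05:15–13:49 = 8 h 34 min; less 15 min break → 8 h 19 min
Sat: 09:10–18:05 = 8 h 55 min; less 45 min break → 8 h 10 min
Total: 10 h 28 min + 5 h 34 min + 4 h 42 min + 10 h 53 min + 8 h 19 min + 8 h 10 min = 48 h 6 min.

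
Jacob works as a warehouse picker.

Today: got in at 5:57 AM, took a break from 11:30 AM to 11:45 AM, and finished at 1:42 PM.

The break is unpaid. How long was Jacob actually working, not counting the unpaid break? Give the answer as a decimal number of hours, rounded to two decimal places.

7.50 hours

Today: 5:57 AM–1:42 PM = 7 h 45 min; less 15 min break → 7 h 30 min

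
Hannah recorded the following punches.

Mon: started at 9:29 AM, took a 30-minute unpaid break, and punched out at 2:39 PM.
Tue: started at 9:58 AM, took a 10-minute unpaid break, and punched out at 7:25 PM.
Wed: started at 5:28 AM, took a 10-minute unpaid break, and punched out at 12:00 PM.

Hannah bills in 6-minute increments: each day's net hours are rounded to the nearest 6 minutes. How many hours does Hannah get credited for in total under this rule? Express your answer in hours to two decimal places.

Mon: 9:29 AM–2:39 PM = 5 h 10 min − 30 min = 4 h 40 min → rounds to 4 h 42 min
Tue: 9:58 AM–7:25 PM = 9 h 27 min − 10 min = 9 h 17 min → rounds to 9 h 18 min
Wed: 5:28 AM–12:00 PM = 6 h 32 min − 10 min = 6 h 22 min → rounds to 6 h 24 min
Total credited: 20 h 24 min.

20.40 hours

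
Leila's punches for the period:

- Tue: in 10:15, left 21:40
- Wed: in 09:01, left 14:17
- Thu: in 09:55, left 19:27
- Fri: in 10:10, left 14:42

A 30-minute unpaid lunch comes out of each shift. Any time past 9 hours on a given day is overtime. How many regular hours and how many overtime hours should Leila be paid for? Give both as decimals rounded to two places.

Tue: 10:15–21:40 = 11 h 25 min; less 30 min break → 10 h 55 min
Wed: 09:01–14:17 = 5 h 16 min; less 30 min break → 4 h 46 min
Thu: 09:55–19:27 = 9 h 32 min; less 30 min break → 9 h 2 min
Fri: 10:10–14:42 = 4 h 32 min; less 30 min break → 4 h 2 min
Tue reg 9 h 0 min / OT 1 h 55 min; Wed reg 4 h 46 min / OT 0 h 0 min; Thu reg 9 h 0 min / OT 0 h 2 min; Fri reg 4 h 2 min / OT 0 h 0 min.
Totals: regular 26 h 48 min, overtime 1 h 57 min.

Regular 26.80 hours, overtime 1.95 hours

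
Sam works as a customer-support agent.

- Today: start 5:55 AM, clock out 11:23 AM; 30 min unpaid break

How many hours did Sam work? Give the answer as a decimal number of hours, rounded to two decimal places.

4.97 hours

Today: 5:55 AM–11:23 AM = 5 h 28 min; less 30 min break → 4 h 58 min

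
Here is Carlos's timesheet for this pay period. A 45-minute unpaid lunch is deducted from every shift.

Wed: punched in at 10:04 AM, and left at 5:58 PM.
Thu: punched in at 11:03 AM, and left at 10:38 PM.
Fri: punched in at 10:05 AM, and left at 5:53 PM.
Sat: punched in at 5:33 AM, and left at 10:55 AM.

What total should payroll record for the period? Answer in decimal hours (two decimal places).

29.65 hours

Wed: 10:04 AM–5:58 PM = 7 h 54 min; less 45 min break → 7 h 9 min
Thu: 11:03 AM–10:38 PM = 11 h 35 min; less 45 min break → 10 h 50 min
Fri: 10:05 AM–5:53 PM = 7 h 48 min; less 45 min break → 7 h 3 min
Sat: 5:33 AM–10:55 AM = 5 h 22 min; less 45 min break → 4 h 37 min
Total: 7 h 9 min + 10 h 50 min + 7 h 3 min + 4 h 37 min = 29 h 39 min.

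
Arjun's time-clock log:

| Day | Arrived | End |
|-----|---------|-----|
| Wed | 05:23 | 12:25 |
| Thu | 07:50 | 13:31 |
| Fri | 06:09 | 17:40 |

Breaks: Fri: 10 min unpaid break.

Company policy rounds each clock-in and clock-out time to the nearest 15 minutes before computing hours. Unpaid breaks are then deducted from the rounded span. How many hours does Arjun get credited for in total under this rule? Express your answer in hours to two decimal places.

24.08 hours

Wed: in 05:23→05:30, out 12:25→12:30; 7 h 0 min
Thu: in 07:50→07:45, out 13:31→13:30; 5 h 45 min
Fri: in 06:09→06:15, out 17:40→17:45; 11 h 30 min − 10 min = 11 h 20 min
Total credited: 24 h 5 min.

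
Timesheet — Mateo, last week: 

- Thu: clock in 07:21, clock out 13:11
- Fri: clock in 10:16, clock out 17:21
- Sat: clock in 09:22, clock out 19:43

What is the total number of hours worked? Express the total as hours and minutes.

23 h 16 min

Thu: 07:21–13:11 = 5 h 50 min
Fri: 10:16–17:21 = 7 h 5 min
Sat: 09:22–19:43 = 10 h 21 min
Total: 5 h 50 min + 7 h 5 min + 10 h 21 min = 23 h 16 min.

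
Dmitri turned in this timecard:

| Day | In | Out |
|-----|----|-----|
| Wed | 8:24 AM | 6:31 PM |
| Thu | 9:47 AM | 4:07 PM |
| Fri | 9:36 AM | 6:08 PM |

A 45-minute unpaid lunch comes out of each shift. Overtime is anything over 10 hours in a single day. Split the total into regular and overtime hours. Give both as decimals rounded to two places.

Regular 22.73 hours, overtime 0.00 hours

Wed: 8:24 AM–6:31 PM = 10 h 7 min; less 45 min break → 9 h 22 min
Thu: 9:47 AM–4:07 PM = 6 h 20 min; less 45 min break → 5 h 35 min
Fri: 9:36 AM–6:08 PM = 8 h 32 min; less 45 min break → 7 h 47 min
Wed reg 9 h 22 min / OT 0 h 0 min; Thu reg 5 h 35 min / OT 0 h 0 min; Fri reg 7 h 47 min / OT 0 h 0 min.
Totals: regular 22 h 44 min, overtime 0 h 0 min.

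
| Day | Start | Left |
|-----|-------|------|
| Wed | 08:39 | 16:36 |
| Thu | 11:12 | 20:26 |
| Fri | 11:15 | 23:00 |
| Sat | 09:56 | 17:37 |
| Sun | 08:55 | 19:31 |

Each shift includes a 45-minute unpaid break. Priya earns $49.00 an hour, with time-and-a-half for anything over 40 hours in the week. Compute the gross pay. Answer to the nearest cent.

$2214.80

Wed: 08:39–16:36 = 7 h 57 min; less 45 min break → 7 h 12 min
Thu: 11:12–20:26 = 9 h 14 min; less 45 min break → 8 h 29 min
Fri: 11:15–23:00 = 11 h 45 min; less 45 min break → 11 h 0 min
Sat: 09:56–17:37 = 7 h 41 min; less 45 min break → 6 h 56 min
Sun: 08:55–19:31 = 10 h 36 min; less 45 min break → 9 h 51 min
Total worked: 43 h 28 min = 2608 min.
Regular 40 h 0 min = 2400 min at $49.00/h; overtime 3 h 28 min = 208 min at $73.50/h.
Pay = (2400 × $49.00 + 208 × $73.50) ÷ 60 = $2214.80.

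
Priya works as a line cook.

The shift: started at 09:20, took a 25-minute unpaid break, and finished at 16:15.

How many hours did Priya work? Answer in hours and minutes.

6 h 30 min

The shift: 09:20–16:15 = 6 h 55 min; less 25 min break → 6 h 30 min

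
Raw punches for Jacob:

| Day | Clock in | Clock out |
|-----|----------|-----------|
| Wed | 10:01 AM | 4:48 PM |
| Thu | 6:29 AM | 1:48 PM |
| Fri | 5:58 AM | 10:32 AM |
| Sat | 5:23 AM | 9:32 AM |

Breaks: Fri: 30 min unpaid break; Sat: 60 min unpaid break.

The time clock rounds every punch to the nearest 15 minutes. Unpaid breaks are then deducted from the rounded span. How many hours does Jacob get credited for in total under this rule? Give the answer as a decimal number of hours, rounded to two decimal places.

21.00 hours

Wed: in 10:01 AM→10:00 AM, out 4:48 PM→4:45 PM; 6 h 45 min
Thu: in 6:29 AM→6:30 AM, out 1:48 PM→1:45 PM; 7 h 15 min
Fri: in 5:58 AM→6:00 AM, out 10:32 AM→10:30 AM; 4 h 30 min − 30 min = 4 h 0 min
Sat: in 5:23 AM→5:30 AM, out 9:32 AM→9:30 AM; 4 h 0 min − 60 min = 3 h 0 min
Total credited: 21 h 0 min.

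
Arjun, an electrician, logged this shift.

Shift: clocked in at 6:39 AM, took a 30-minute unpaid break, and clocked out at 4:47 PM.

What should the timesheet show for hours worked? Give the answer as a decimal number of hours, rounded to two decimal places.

Shift: 6:39 AM–4:47 PM = 10 h 8 min; less 30 min break → 9 h 38 min

9.63 hours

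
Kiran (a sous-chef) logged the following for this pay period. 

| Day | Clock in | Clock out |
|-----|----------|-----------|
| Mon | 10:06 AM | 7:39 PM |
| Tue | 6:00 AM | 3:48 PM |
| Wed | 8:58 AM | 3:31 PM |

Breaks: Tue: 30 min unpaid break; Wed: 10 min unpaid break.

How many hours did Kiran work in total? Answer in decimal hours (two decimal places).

Mon: 10:06 AM–7:39 PM = 9 h 33 min
Tue: 6:00 AM–3:48 PM = 9 h 48 min; less 30 min break → 9 h 18 min
Wed: 8:58 AM–3:31 PM = 6 h 33 min; less 10 min break → 6 h 23 min
Total: 9 h 33 min + 9 h 18 min + 6 h 23 min = 25 h 14 min.

25.23 hours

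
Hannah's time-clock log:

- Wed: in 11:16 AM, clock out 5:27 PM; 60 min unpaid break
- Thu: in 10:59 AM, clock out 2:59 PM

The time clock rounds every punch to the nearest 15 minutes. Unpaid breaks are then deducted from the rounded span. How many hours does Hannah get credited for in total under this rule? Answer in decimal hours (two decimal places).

Wed: in 11:16 AM→11:15 AM, out 5:27 PM→5:30 PM; 6 h 15 min − 60 min = 5 h 15 min
Thu: in 10:59 AM→11:00 AM, out 2:59 PM→3:00 PM; 4 h 0 min
Total credited: 9 h 15 min.

9.25 hours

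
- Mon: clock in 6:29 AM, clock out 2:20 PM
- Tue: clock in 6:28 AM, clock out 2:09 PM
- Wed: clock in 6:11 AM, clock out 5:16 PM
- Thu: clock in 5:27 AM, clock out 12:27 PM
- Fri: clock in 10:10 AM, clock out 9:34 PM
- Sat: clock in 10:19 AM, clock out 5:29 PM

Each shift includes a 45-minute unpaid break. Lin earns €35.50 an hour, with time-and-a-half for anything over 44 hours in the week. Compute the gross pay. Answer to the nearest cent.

Mon: 6:29 AM–2:20 PM = 7 h 51 min; less 45 min break → 7 h 6 min
Tue: 6:28 AM–2:09 PM = 7 h 41 min; less 45 min break → 6 h 56 min
Wed: 6:11 AM–5:16 PM = 11 h 5 min; less 45 min break → 10 h 20 min
Thu: 5:27 AM–12:27 PM = 7 h 0 min; less 45 min break → 6 h 15 min
Fri: 10:10 AM–9:34 PM = 11 h 24 min; less 45 min break → 10 h 39 min
Sat: 10:19 AM–5:29 PM = 7 h 10 min; less 45 min break → 6 h 25 min
Total worked: 47 h 41 min = 2861 min.
Regular 44 h 0 min = 2640 min at €35.50/h; overtime 3 h 41 min = 221 min at €53.25/h.
Pay = (2640 × €35.50 + 221 × €53.25) ÷ 60 = €1758.14.

€1758.14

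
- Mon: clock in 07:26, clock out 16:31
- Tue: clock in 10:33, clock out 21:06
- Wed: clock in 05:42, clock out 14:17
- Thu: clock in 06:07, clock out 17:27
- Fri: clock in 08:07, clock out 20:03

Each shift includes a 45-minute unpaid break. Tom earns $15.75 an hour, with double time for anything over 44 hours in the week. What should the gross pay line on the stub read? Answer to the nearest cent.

$810.60

Mon: 07:26–16:31 = 9 h 5 min; less 45 min break → 8 h 20 min
Tue: 10:33–21:06 = 10 h 33 min; less 45 min break → 9 h 48 min
Wed: 05:42–14:17 = 8 h 35 min; less 45 min break → 7 h 50 min
Thu: 06:07–17:27 = 11 h 20 min; less 45 min break → 10 h 35 min
Fri: 08:07–20:03 = 11 h 56 min; less 45 min break → 11 h 11 min
Total worked: 47 h 44 min = 2864 min.
Regular 44 h 0 min = 2640 min at $15.75/h; overtime 3 h 44 min = 224 min at $31.50/h.
Pay = (2640 × $15.75 + 224 × $31.50) ÷ 60 = $810.60.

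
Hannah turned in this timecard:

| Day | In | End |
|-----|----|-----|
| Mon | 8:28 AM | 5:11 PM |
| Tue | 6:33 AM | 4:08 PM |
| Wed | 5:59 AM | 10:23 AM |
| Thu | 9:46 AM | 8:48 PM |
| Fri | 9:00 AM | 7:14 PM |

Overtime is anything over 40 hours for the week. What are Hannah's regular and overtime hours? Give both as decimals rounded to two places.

Regular 40.00 hours, overtime 3.97 hours

Mon: 8:28 AM–5:11 PM = 8 h 43 min
Tue: 6:33 AM–4:08 PM = 9 h 35 min
Wed: 5:59 AM–10:23 AM = 4 h 24 min
Thu: 9:46 AM–8:48 PM = 11 h 2 min
Fri: 9:00 AM–7:14 PM = 10 h 14 min
Total worked: 43 h 58 min = 43.97 h.
Threshold 40 h → overtime 3 h 58 min, regular 40 h 0 min.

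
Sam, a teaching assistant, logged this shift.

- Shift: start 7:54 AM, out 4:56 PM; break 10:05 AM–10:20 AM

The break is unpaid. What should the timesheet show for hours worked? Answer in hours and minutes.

8 h 47 min

Shift: 7:54 AM–4:56 PM = 9 h 2 min; less 15 min break → 8 h 47 min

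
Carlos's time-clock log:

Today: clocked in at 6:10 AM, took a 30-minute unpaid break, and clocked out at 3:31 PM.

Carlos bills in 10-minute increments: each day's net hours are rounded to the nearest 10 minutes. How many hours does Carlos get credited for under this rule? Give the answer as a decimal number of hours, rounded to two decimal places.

8.83 hours

Today: 6:10 AM–3:31 PM = 9 h 21 min − 30 min = 8 h 51 min → rounds to 8 h 50 min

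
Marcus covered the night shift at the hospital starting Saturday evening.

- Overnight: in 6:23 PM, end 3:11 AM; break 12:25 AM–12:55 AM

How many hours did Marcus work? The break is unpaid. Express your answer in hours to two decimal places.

Overnight: 6:23 PM → midnight = 5 h 37 min; midnight → 3:11 AM = 3 h 11 min; span 8 h 48 min; less 30 min break → 8 h 18 min

8.30 hours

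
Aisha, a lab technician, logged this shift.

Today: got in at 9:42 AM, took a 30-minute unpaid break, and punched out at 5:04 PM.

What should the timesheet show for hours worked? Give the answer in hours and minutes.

Today: 9:42 AM–5:04 PM = 7 h 22 min; less 30 min break → 6 h 52 min

6 h 52 min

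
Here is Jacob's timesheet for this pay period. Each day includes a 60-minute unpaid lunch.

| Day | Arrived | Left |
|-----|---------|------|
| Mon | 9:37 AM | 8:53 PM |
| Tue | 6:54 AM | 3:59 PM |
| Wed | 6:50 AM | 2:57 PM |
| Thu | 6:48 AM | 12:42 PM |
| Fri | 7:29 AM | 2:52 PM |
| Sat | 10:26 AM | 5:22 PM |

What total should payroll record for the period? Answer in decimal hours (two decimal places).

Mon: 9:37 AM–8:53 PM = 11 h 16 min; less 60 min break → 10 h 16 min
Tue: 6:54 AM–3:59 PM = 9 h 5 min; less 60 min break → 8 h 5 min
Wed: 6:50 AM–2:57 PM = 8 h 7 min; less 60 min break → 7 h 7 min
Thu: 6:48 AM–12:42 PM = 5 h 54 min; less 60 min break → 4 h 54 min
Fri: 7:29 AM–2:52 PM = 7 h 23 min; less 60 min break → 6 h 23 min
Sat: 10:26 AM–5:22 PM = 6 h 56 min; less 60 min break → 5 h 56 min
Total: 10 h 16 min + 8 h 5 min + 7 h 7 min + 4 h 54 min + 6 h 23 min + 5 h 56 min = 42 h 41 min.

42.68 hours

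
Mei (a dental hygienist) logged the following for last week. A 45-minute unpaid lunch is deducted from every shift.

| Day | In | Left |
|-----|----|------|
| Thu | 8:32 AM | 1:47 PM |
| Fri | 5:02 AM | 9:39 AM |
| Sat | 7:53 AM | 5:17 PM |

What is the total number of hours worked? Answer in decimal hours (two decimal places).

Thu: 8:32 AM–1:47 PM = 5 h 15 min; less 45 min break → 4 h 30 min
Fri: 5:02 AM–9:39 AM = 4 h 37 min; less 45 min break → 3 h 52 min
Sat: 7:53 AM–5:17 PM = 9 h 24 min; less 45 min break → 8 h 39 min
Total: 4 h 30 min + 3 h 52 min + 8 h 39 min = 17 h 1 min.

17.02 hours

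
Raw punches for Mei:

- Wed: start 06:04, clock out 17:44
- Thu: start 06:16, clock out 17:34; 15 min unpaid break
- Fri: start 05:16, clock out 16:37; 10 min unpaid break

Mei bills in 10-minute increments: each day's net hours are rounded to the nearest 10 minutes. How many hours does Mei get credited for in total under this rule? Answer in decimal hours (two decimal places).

33.83 hours

Wed: 06:04–17:44 = 11 h 40 min → rounds to 11 h 40 min
Thu: 06:16–17:34 = 11 h 18 min − 15 min = 11 h 3 min → rounds to 11 h 0 min
Fri: 05:16–16:37 = 11 h 21 min − 10 min = 11 h 11 min → rounds to 11 h 10 min
Total credited: 33 h 50 min.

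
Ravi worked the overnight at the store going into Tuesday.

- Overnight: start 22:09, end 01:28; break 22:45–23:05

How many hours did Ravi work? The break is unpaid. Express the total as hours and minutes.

Overnight: 22:09 → midnight = 1 h 51 min; midnight → 01:28 = 1 h 28 min; span 3 h 19 min; less 20 min break → 2 h 59 min

2 h 59 min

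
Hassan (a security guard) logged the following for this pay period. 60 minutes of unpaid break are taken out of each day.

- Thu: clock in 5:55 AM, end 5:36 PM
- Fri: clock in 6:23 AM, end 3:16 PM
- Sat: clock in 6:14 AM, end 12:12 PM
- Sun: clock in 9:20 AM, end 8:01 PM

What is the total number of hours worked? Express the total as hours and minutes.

33 h 13 min

Thu: 5:55 AM–5:36 PM = 11 h 41 min; less 60 min break → 10 h 41 min
Fri: 6:23 AM–3:16 PM = 8 h 53 min; less 60 min break → 7 h 53 min
Sat: 6:14 AM–12:12 PM = 5 h 58 min; less 60 min break → 4 h 58 min
Sun: 9:20 AM–8:01 PM = 10 h 41 min; less 60 min break → 9 h 41 min
Total: 10 h 41 min + 7 h 53 min + 4 h 58 min + 9 h 41 min = 33 h 13 min.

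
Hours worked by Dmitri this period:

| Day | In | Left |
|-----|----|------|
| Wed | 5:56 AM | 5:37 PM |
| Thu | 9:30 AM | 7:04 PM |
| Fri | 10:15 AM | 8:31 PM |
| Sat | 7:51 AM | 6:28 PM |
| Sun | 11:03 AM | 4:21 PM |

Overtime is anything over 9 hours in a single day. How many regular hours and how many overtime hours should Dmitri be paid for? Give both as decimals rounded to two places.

Regular 41.30 hours, overtime 6.13 hours

Wed: 5:56 AM–5:37 PM = 11 h 41 min
Thu: 9:30 AM–7:04 PM = 9 h 34 min
Fri: 10:15 AM–8:31 PM = 10 h 16 min
Sat: 7:51 AM–6:28 PM = 10 h 37 min
Sun: 11:03 AM–4:21 PM = 5 h 18 min
Wed reg 9 h 0 min / OT 2 h 41 min; Thu reg 9 h 0 min / OT 0 h 34 min; Fri reg 9 h 0 min / OT 1 h 16 min; Sat reg 9 h 0 min / OT 1 h 37 min; Sun reg 5 h 18 min / OT 0 h 0 min.
Totals: regular 41 h 18 min, overtime 6 h 8 min.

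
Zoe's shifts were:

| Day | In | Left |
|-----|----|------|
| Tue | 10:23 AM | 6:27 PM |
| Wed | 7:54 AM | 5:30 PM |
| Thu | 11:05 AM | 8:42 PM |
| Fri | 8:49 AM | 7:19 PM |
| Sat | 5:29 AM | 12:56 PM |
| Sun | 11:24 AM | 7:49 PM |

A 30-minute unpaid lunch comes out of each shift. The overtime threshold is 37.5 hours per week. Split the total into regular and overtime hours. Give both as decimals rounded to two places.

Regular 37.50 hours, overtime 13.15 hours

Tue: 10:23 AM–6:27 PM = 8 h 4 min; less 30 min break → 7 h 34 min
Wed: 7:54 AM–5:30 PM = 9 h 36 min; less 30 min break → 9 h 6 min
Thu: 11:05 AM–8:42 PM = 9 h 37 min; less 30 min break → 9 h 7 min
Fri: 8:49 AM–7:19 PM = 10 h 30 min; less 30 min break → 10 h 0 min
Sat: 5:29 AM–12:56 PM = 7 h 27 min; less 30 min break → 6 h 57 min
Sun: 11:24 AM–7:49 PM = 8 h 25 min; less 30 min break → 7 h 55 min
Total worked: 50 h 39 min = 50.65 h.
Threshold 37.5 h → overtime 13 h 9 min, regular 37 h 30 min.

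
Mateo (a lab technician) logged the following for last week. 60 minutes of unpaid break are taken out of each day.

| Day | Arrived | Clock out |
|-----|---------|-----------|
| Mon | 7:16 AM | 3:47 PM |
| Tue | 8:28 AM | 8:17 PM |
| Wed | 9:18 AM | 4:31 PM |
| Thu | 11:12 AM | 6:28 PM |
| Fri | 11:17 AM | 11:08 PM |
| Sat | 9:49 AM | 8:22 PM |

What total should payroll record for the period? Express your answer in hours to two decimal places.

51.22 hours

Mon: 7:16 AM–3:47 PM = 8 h 31 min; less 60 min break → 7 h 31 min
Tue: 8:28 AM–8:17 PM = 11 h 49 min; less 60 min break → 10 h 49 min
Wed: 9:18 AM–4:31 PM = 7 h 13 min; less 60 min break → 6 h 13 min
Thu: 11:12 AM–6:28 PM = 7 h 16 min; less 60 min break → 6 h 16 min
Fri: 11:17 AM–11:08 PM = 11 h 51 min; less 60 min break → 10 h 51 min
Sat: 9:49 AM–8:22 PM = 10 h 33 min; less 60 min break → 9 h 33 min
Total: 7 h 31 min + 10 h 49 min + 6 h 13 min + 6 h 16 min + 10 h 51 min + 9 h 33 min = 51 h 13 min.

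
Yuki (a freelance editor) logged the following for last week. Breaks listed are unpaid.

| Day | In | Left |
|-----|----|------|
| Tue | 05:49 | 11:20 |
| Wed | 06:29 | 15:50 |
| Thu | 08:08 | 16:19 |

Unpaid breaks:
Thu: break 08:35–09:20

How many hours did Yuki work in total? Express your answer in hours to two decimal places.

Tue: 05:49–11:20 = 5 h 31 min
Wed: 06:29–15:50 = 9 h 21 min
Thu: 08:08–16:19 = 8 h 11 min; less 45 min break → 7 h 26 min
Total: 5 h 31 min + 9 h 21 min + 7 h 26 min = 22 h 18 min.

22.30 hours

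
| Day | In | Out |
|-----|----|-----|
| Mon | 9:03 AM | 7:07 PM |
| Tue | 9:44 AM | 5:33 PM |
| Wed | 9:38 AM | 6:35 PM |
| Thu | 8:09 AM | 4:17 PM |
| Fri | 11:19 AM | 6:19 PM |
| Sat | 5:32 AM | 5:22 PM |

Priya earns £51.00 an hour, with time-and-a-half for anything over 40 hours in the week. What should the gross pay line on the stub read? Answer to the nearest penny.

£3095.70

Mon: 9:03 AM–7:07 PM = 10 h 4 min
Tue: 9:44 AM–5:33 PM = 7 h 49 min
Wed: 9:38 AM–6:35 PM = 8 h 57 min
Thu: 8:09 AM–4:17 PM = 8 h 8 min
Fri: 11:19 AM–6:19 PM = 7 h 0 min
Sat: 5:32 AM–5:22 PM = 11 h 50 min
Total worked: 53 h 48 min = 3228 min.
Regular 40 h 0 min = 2400 min at £51.00/h; overtime 13 h 48 min = 828 min at £76.50/h.
Pay = (2400 × £51.00 + 828 × £76.50) ÷ 60 = £3095.70.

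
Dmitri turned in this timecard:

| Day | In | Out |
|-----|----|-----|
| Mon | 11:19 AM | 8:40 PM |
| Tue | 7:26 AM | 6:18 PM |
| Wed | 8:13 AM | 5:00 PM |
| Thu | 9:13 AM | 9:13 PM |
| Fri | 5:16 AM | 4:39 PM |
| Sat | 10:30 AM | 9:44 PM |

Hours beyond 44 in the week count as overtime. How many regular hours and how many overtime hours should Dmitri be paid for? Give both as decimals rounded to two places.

Mon: 11:19 AM–8:40 PM = 9 h 21 min
Tue: 7:26 AM–6:18 PM = 10 h 52 min
Wed: 8:13 AM–5:00 PM = 8 h 47 min
Thu: 9:13 AM–9:13 PM = 12 h 0 min
Fri: 5:16 AM–4:39 PM = 11 h 23 min
Sat: 10:30 AM–9:44 PM = 11 h 14 min
Total worked: 63 h 37 min = 63.62 h.
Threshold 44 h → overtime 19 h 37 min, regular 44 h 0 min.

Regular 44.00 hours, overtime 19.62 hours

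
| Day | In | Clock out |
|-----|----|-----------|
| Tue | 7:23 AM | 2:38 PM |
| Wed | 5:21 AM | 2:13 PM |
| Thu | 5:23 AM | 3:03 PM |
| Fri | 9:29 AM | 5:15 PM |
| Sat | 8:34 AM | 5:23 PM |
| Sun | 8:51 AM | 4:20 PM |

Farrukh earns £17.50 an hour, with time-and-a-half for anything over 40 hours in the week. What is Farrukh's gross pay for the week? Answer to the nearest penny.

Tue: 7:23 AM–2:38 PM = 7 h 15 min
Wed: 5:21 AM–2:13 PM = 8 h 52 min
Thu: 5:23 AM–3:03 PM = 9 h 40 min
Fri: 9:29 AM–5:15 PM = 7 h 46 min
Sat: 8:34 AM–5:23 PM = 8 h 49 min
Sun: 8:51 AM–4:20 PM = 7 h 29 min
Total worked: 49 h 51 min = 2991 min.
Regular 40 h 0 min = 2400 min at £17.50/h; overtime 9 h 51 min = 591 min at £26.25/h.
Pay = (2400 × £17.50 + 591 × £26.25) ÷ 60 = £958.56.

£958.56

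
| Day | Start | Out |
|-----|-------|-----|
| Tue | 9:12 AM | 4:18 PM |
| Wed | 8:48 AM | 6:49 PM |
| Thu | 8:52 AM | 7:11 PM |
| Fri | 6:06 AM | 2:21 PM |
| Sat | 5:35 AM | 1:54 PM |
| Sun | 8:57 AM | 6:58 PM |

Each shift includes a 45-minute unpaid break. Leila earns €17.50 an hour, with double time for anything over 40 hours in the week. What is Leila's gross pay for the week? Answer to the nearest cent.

Tue: 9:12 AM–4:18 PM = 7 h 6 min; less 45 min break → 6 h 21 min
Wed: 8:48 AM–6:49 PM = 10 h 1 min; less 45 min break → 9 h 16 min
Thu: 8:52 AM–7:11 PM = 10 h 19 min; less 45 min break → 9 h 34 min
Fri: 6:06 AM–2:21 PM = 8 h 15 min; less 45 min break → 7 h 30 min
Sat: 5:35 AM–1:54 PM = 8 h 19 min; less 45 min break → 7 h 34 min
Sun: 8:57 AM–6:58 PM = 10 h 1 min; less 45 min break → 9 h 16 min
Total worked: 49 h 31 min = 2971 min.
Regular 40 h 0 min = 2400 min at €17.50/h; overtime 9 h 31 min = 571 min at €35.00/h.
Pay = (2400 × €17.50 + 571 × €35.00) ÷ 60 = €1033.08.

€1033.08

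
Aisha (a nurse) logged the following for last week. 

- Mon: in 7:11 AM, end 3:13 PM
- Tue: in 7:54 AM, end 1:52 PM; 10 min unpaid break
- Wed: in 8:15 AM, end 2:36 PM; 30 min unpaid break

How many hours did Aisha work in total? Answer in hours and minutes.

19 h 41 min

Mon: 7:11 AM–3:13 PM = 8 h 2 min
Tue: 7:54 AM–1:52 PM = 5 h 58 min; less 10 min break → 5 h 48 min
Wed: 8:15 AM–2:36 PM = 6 h 21 min; less 30 min break → 5 h 51 min
Total: 8 h 2 min + 5 h 48 min + 5 h 51 min = 19 h 41 min.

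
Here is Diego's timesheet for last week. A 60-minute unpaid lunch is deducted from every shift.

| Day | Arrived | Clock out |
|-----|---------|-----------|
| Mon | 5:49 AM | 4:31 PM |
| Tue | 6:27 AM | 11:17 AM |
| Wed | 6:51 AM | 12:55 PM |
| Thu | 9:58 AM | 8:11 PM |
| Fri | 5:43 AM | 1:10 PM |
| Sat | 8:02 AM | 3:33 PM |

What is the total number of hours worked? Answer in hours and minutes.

40 h 47 min

Mon: 5:49 AM–4:31 PM = 10 h 42 min; less 60 min break → 9 h 42 min
Tue: 6:27 AM–11:17 AM = 4 h 50 min; less 60 min break → 3 h 50 min
Wed: 6:51 AM–12:55 PM = 6 h 4 min; less 60 min break → 5 h 4 min
Thu: 9:58 AM–8:11 PM = 10 h 13 min; less 60 min break → 9 h 13 min
Fri: 5:43 AM–1:10 PM = 7 h 27 min; less 60 min break → 6 h 27 min
Sat: 8:02 AM–3:33 PM = 7 h 31 min; less 60 min break → 6 h 31 min
Total: 9 h 42 min + 3 h 50 min + 5 h 4 min + 9 h 13 min + 6 h 27 min + 6 h 31 min = 40 h 47 min.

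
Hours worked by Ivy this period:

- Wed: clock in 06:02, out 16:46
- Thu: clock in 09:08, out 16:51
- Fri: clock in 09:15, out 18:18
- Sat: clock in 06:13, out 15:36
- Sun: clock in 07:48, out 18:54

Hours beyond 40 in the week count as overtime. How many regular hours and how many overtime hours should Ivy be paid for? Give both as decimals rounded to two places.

Regular 40.00 hours, overtime 7.98 hours

Wed: 06:02–16:46 = 10 h 44 min
Thu: 09:08–16:51 = 7 h 43 min
Fri: 09:15–18:18 = 9 h 3 min
Sat: 06:13–15:36 = 9 h 23 min
Sun: 07:48–18:54 = 11 h 6 min
Total worked: 47 h 59 min = 47.98 h.
Threshold 40 h → overtime 7 h 59 min, regular 40 h 0 min.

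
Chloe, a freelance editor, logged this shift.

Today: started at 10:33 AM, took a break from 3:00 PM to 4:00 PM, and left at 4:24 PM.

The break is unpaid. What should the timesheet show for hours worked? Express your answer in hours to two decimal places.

Today: 10:33 AM–4:24 PM = 5 h 51 min; less 60 min break → 4 h 51 min

4.85 hours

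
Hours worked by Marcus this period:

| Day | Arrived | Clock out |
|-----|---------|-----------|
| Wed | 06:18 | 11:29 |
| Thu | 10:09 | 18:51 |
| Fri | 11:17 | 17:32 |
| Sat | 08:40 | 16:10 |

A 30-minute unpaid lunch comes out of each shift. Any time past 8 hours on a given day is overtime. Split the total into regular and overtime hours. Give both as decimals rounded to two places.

Wed: 06:18–11:29 = 5 h 11 min; less 30 min break → 4 h 41 min
Thu: 10:09–18:51 = 8 h 42 min; less 30 min break → 8 h 12 min
Fri: 11:17–17:32 = 6 h 15 min; less 30 min break → 5 h 45 min
Sat: 08:40–16:10 = 7 h 30 min; less 30 min break → 7 h 0 min
Wed reg 4 h 41 min / OT 0 h 0 min; Thu reg 8 h 0 min / OT 0 h 12 min; Fri reg 5 h 45 min / OT 0 h 0 min; Sat reg 7 h 0 min / OT 0 h 0 min.
Totals: regular 25 h 26 min, overtime 0 h 12 min.

Regular 25.43 hours, overtime 0.20 hours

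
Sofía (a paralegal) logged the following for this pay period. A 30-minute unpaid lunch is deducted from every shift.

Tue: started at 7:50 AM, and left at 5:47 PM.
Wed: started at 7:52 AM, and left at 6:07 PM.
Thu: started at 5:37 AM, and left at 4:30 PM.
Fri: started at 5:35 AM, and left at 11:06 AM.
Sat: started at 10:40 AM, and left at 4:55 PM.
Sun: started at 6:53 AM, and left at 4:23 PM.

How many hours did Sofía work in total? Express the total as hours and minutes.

49 h 21 min

Tue: 7:50 AM–5:47 PM = 9 h 57 min; less 30 min break → 9 h 27 min
Wed: 7:52 AM–6:07 PM = 10 h 15 min; less 30 min break → 9 h 45 min
Thu: 5:37 AM–4:30 PM = 10 h 53 min; less 30 min break → 10 h 23 min
Fri: 5:35 AM–11:06 AM = 5 h 31 min; less 30 min break → 5 h 1 min
Sat: 10:40 AM–4:55 PM = 6 h 15 min; less 30 min break → 5 h 45 min
Sun: 6:53 AM–4:23 PM = 9 h 30 min; less 30 min break → 9 h 0 min
Total: 9 h 27 min + 9 h 45 min + 10 h 23 min + 5 h 1 min + 5 h 45 min + 9 h 0 min = 49 h 21 min.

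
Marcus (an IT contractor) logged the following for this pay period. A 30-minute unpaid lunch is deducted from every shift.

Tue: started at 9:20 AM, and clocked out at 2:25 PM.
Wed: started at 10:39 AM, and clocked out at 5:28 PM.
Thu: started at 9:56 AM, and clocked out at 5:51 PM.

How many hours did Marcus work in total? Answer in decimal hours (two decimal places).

Tue: 9:20 AM–2:25 PM = 5 h 5 min; less 30 min break → 4 h 35 min
Wed: 10:39 AM–5:28 PM = 6 h 49 min; less 30 min break → 6 h 19 min
Thu: 9:56 AM–5:51 PM = 7 h 55 min; less 30 min break → 7 h 25 min
Total: 4 h 35 min + 6 h 19 min + 7 h 25 min = 18 h 19 min.

18.32 hours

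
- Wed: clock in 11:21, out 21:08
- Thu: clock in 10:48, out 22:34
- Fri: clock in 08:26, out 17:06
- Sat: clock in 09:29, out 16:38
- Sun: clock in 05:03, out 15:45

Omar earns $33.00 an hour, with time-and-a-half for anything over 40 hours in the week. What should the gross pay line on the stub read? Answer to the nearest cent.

Wed: 11:21–21:08 = 9 h 47 min
Thu: 10:48–22:34 = 11 h 46 min
Fri: 08:26–17:06 = 8 h 40 min
Sat: 09:29–16:38 = 7 h 9 min
Sun: 05:03–15:45 = 10 h 42 min
Total worked: 48 h 4 min = 2884 min.
Regular 40 h 0 min = 2400 min at $33.00/h; overtime 8 h 4 min = 484 min at $49.50/h.
Pay = (2400 × $33.00 + 484 × $49.50) ÷ 60 = $1719.30.

$1719.30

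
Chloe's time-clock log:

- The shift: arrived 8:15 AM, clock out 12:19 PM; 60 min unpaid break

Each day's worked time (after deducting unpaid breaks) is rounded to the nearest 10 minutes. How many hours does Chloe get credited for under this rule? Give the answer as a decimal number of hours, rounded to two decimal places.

3.00 hours

The shift: 8:15 AM–12:19 PM = 4 h 4 min − 60 min = 3 h 4 min → rounds to 3 h 0 min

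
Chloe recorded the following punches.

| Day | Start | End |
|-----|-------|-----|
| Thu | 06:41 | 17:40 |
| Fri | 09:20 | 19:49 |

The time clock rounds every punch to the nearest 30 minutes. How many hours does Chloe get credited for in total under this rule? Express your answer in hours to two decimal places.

Thu: in 06:41→06:30, out 17:40→17:30; 11 h 0 min
Fri: in 09:20→09:30, out 19:49→20:00; 10 h 30 min
Total credited: 21 h 30 min.

21.50 hours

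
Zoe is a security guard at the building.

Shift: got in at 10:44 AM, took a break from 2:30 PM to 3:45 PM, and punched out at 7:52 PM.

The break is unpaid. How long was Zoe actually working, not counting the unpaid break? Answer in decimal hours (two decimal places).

7.88 hours

Shift: 10:44 AM–7:52 PM = 9 h 8 min; less 75 min break → 7 h 53 min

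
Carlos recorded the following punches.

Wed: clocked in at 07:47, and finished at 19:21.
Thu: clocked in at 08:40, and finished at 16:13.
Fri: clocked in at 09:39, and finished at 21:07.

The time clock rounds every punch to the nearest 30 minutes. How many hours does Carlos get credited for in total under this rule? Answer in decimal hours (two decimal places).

Wed: in 07:47→08:00, out 19:21→19:30; 11 h 30 min
Thu: in 08:40→08:30, out 16:13→16:00; 7 h 30 min
Fri: in 09:39→09:30, out 21:07→21:00; 11 h 30 min
Total credited: 30 h 30 min.

30.50 hours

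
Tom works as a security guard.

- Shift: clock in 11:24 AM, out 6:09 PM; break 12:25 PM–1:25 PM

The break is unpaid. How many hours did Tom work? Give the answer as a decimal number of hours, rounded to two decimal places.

5.75 hours

Shift: 11:24 AM–6:09 PM = 6 h 45 min; less 60 min break → 5 h 45 min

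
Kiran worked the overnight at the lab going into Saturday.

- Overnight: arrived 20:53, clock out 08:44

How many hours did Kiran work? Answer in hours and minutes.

Overnight: 20:53 → midnight = 3 h 7 min; midnight → 08:44 = 8 h 44 min; span 11 h 51 min

11 h 51 min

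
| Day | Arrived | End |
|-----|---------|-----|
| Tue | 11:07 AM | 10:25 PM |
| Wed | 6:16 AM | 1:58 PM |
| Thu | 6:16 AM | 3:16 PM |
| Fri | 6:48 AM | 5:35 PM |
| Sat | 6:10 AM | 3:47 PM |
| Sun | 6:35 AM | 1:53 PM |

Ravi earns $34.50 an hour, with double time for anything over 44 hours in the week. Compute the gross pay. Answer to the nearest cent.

Tue: 11:07 AM–10:25 PM = 11 h 18 min
Wed: 6:16 AM–1:58 PM = 7 h 42 min
Thu: 6:16 AM–3:16 PM = 9 h 0 min
Fri: 6:48 AM–5:35 PM = 10 h 47 min
Sat: 6:10 AM–3:47 PM = 9 h 37 min
Sun: 6:35 AM–1:53 PM = 7 h 18 min
Total worked: 55 h 42 min = 3342 min.
Regular 44 h 0 min = 2640 min at $34.50/h; overtime 11 h 42 min = 702 min at $69.00/h.
Pay = (2640 × $34.50 + 702 × $69.00) ÷ 60 = $2325.30.

$2325.30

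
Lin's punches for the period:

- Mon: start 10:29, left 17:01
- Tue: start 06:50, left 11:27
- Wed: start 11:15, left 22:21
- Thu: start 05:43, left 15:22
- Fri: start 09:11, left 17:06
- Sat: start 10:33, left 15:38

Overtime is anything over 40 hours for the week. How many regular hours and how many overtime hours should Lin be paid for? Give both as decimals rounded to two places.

Regular 40.00 hours, overtime 4.90 hours

Mon: 10:29–17:01 = 6 h 32 min
Tue: 06:50–11:27 = 4 h 37 min
Wed: 11:15–22:21 = 11 h 6 min
Thu: 05:43–15:22 = 9 h 39 min
Fri: 09:11–17:06 = 7 h 55 min
Sat: 10:33–15:38 = 5 h 5 min
Total worked: 44 h 54 min = 44.90 h.
Threshold 40 h → overtime 4 h 54 min, regular 40 h 0 min.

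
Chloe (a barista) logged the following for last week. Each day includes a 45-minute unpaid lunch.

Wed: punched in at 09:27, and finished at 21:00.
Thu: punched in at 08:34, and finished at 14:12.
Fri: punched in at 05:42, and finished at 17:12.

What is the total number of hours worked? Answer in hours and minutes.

Wed: 09:27–21:00 = 11 h 33 min; less 45 min break → 10 h 48 min
Thu: 08:34–14:12 = 5 h 38 min; less 45 min break → 4 h 53 min
Fri: 05:42–17:12 = 11 h 30 min; less 45 min break → 10 h 45 min
Total: 10 h 48 min + 4 h 53 min + 10 h 45 min = 26 h 26 min.

26 h 26 min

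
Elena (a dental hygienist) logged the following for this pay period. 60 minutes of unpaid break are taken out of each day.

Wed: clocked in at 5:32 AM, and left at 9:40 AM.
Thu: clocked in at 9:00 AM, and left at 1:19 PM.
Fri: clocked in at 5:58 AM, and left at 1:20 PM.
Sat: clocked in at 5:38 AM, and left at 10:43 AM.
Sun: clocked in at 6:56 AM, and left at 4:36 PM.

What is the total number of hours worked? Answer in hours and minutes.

Wed: 5:32 AM–9:40 AM = 4 h 8 min; less 60 min break → 3 h 8 min
Thu: 9:00 AM–1:19 PM = 4 h 19 min; less 60 min break → 3 h 19 min
Fri: 5:58 AM–1:20 PM = 7 h 22 min; less 60 min break → 6 h 22 min
Sat: 5:38 AM–10:43 AM = 5 h 5 min; less 60 min break → 4 h 5 min
Sun: 6:56 AM–4:36 PM = 9 h 40 min; less 60 min break → 8 h 40 min
Total: 3 h 8 min + 3 h 19 min + 6 h 22 min + 4 h 5 min + 8 h 40 min = 25 h 34 min.

25 h 34 min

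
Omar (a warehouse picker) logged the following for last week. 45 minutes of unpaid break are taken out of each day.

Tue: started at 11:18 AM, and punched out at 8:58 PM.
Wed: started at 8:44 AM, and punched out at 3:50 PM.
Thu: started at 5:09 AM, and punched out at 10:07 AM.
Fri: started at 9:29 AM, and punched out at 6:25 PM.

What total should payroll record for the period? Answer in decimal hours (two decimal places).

27.67 hours

Tue: 11:18 AM–8:58 PM = 9 h 40 min; less 45 min break → 8 h 55 min
Wed: 8:44 AM–3:50 PM = 7 h 6 min; less 45 min break → 6 h 21 min
Thu: 5:09 AM–10:07 AM = 4 h 58 min; less 45 min break → 4 h 13 min
Fri: 9:29 AM–6:25 PM = 8 h 56 min; less 45 min break → 8 h 11 min
Total: 8 h 55 min + 6 h 21 min + 4 h 13 min + 8 h 11 min = 27 h 40 min.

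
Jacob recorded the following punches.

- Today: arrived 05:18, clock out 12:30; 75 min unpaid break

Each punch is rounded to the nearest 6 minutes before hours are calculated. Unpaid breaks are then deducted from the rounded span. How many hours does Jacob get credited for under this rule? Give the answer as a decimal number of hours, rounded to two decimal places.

Today: in 05:18→05:18, out 12:30→12:30; 7 h 12 min − 75 min = 5 h 57 min

5.95 hours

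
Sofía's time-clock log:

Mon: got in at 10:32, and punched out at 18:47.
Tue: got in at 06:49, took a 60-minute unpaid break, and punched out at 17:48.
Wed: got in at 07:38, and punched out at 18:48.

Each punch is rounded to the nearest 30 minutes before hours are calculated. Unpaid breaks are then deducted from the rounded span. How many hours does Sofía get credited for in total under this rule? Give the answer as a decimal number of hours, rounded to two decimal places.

Mon: in 10:32→10:30, out 18:47→19:00; 8 h 30 min
Tue: in 06:49→07:00, out 17:48→18:00; 11 h 0 min − 60 min = 10 h 0 min
Wed: in 07:38→07:30, out 18:48→19:00; 11 h 30 min
Total credited: 30 h 0 min.

30.00 hours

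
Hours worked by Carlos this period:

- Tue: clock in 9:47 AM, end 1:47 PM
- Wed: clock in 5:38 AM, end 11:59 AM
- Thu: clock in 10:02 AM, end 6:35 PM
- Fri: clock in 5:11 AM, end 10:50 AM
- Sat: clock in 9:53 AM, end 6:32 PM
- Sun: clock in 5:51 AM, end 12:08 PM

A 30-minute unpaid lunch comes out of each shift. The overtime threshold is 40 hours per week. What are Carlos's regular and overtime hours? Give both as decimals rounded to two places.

Regular 36.48 hours, overtime 0.00 hours

Tue: 9:47 AM–1:47 PM = 4 h 0 min; less 30 min break → 3 h 30 min
Wed: 5:38 AM–11:59 AM = 6 h 21 min; less 30 min break → 5 h 51 min
Thu: 10:02 AM–6:35 PM = 8 h 33 min; less 30 min break → 8 h 3 min
Fri: 5:11 AM–10:50 AM = 5 h 39 min; less 30 min break → 5 h 9 min
Sat: 9:53 AM–6:32 PM = 8 h 39 min; less 30 min break → 8 h 9 min
Sun: 5:51 AM–12:08 PM = 6 h 17 min; less 30 min break → 5 h 47 min
Total worked: 36 h 29 min = 36.48 h.
Threshold 40 h → overtime 0 h 0 min, regular 36 h 29 min.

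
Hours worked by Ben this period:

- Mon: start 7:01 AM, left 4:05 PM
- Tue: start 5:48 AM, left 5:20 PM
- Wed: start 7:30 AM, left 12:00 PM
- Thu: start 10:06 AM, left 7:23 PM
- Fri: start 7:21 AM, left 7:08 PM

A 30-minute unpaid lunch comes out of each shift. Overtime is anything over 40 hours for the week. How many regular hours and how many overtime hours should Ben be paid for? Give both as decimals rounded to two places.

Regular 40.00 hours, overtime 3.67 hours

Mon: 7:01 AM–4:05 PM = 9 h 4 min; less 30 min break → 8 h 34 min
Tue: 5:48 AM–5:20 PM = 11 h 32 min; less 30 min break → 11 h 2 min
Wed: 7:30 AM–12:00 PM = 4 h 30 min; less 30 min break → 4 h 0 min
Thu: 10:06 AM–7:23 PM = 9 h 17 min; less 30 min break → 8 h 47 min
Fri: 7:21 AM–7:08 PM = 11 h 47 min; less 30 min break → 11 h 17 min
Total worked: 43 h 40 min = 43.67 h.
Threshold 40 h → overtime 3 h 40 min, regular 40 h 0 min.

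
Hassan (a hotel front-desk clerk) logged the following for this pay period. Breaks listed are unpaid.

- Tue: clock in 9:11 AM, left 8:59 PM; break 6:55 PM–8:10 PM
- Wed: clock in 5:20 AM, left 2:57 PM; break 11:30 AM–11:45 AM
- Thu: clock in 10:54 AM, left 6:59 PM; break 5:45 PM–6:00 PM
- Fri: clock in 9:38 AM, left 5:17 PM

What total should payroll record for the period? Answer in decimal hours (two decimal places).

35.40 hours

Tue: 9:11 AM–8:59 PM = 11 h 48 min; less 75 min break → 10 h 33 min
Wed: 5:20 AM–2:57 PM = 9 h 37 min; less 15 min break → 9 h 22 min
Thu: 10:54 AM–6:59 PM = 8 h 5 min; less 15 min break → 7 h 50 min
Fri: 9:38 AM–5:17 PM = 7 h 39 min
Total: 10 h 33 min + 9 h 22 min + 7 h 50 min + 7 h 39 min = 35 h 24 min.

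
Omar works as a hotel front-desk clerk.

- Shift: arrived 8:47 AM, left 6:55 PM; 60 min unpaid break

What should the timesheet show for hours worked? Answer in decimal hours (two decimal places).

Shift: 8:47 AM–6:55 PM = 10 h 8 min; less 60 min break → 9 h 8 min

9.13 hours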